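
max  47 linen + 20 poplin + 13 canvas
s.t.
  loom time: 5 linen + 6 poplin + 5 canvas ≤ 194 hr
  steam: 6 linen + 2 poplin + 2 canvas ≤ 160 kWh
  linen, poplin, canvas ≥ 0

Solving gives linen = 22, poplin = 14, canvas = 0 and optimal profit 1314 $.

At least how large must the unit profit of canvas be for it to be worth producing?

At the optimum: loom time uses 194 of 194 (binding); steam uses 160 of 160 (binding).
The binding rows give the dual system: 5·y_loom time + 6·y_steam = 47 and 6·y_loom time + 2·y_steam = 20.
→ y_loom time = 1 and y_steam = 7.
canvas enters the basis when its profit ≥ yᵀa₃ = 1·5 + 7·2 = 19.

19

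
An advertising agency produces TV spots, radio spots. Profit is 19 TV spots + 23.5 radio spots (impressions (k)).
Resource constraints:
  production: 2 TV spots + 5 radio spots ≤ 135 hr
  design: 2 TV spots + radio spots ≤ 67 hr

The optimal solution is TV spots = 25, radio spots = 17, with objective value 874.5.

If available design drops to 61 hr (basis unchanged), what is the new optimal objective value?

Both production and design are binding at x*.
From A_Bᵀ y = c: 2·y_production + 2·y_design = 19; 5·y_production + 1·y_design = 23.5.
This yields shadow prices y_production = 3.5, y_design = 6.
Δz = y_design·Δb = 6 × (-6) = -36, so new z* = 874.5 − 36 = 838.5.

838.5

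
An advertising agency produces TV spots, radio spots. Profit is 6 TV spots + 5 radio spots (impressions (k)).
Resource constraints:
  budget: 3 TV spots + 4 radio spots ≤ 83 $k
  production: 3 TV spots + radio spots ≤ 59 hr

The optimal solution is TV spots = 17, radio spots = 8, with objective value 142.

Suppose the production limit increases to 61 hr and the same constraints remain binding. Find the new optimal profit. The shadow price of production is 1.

144

Δb = 2, so new z* = 142 + (1)·(2) = 142 + 2 = 144.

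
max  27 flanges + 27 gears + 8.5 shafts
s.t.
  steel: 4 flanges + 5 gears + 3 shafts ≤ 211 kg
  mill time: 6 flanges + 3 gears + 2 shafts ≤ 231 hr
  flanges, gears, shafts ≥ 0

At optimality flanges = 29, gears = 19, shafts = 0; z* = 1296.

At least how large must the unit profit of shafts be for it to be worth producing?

Check each constraint at x*: steel 211/211 (tight); mill time 231/231 (tight).
The binding rows give the dual system: 4·y_steel + 6·y_mill time = 27 and 5·y_steel + 3·y_mill time = 27.
This yields shadow prices y_steel = 4.5, y_mill time = 1.5.
shafts enters the basis when its profit ≥ yᵀa₃ = 4.5·3 + 1.5·2 = 16.5.

16.5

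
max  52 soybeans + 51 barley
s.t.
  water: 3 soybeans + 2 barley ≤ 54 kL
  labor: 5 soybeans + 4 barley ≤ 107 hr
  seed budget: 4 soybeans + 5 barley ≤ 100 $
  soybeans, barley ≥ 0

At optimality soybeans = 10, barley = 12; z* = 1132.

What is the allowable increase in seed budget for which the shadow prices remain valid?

Binding constraints: water, seed budget. The basis is B = [[3,2],[4,5]] with det 7.
Per unit increase in seed budget, x* moves by d = (-0.2857, 0.4286).
The basis stays optimal until labor becomes binding; allowable increase = 31.5 $.

31.5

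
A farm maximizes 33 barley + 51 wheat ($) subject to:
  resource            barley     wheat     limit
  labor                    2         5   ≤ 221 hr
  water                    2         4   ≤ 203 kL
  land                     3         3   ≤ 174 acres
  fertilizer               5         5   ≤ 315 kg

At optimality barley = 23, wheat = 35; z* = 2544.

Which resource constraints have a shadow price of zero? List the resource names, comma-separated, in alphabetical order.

labor: 221/221 (binding)
water: 186/203 (slack 17)
land: 174/174 (binding)
fertilizer: 290/315 (slack 25)
By complementary slackness, a constraint with positive slack has shadow price 0 → fertilizer, water.

fertilizer, water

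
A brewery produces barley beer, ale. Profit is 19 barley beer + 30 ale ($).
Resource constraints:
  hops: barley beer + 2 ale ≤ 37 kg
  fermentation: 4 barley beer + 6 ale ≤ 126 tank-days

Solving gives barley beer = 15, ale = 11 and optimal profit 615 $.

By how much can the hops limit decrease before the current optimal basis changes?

Binding constraints: hops, fermentation. The basis is B = [[1,2],[4,6]] with det -2.
Per unit decrease in hops, x* moves by d = (3, -2).
The basis stays optimal until ale reaches 0; allowable decrease = 5.5 kg.

5.5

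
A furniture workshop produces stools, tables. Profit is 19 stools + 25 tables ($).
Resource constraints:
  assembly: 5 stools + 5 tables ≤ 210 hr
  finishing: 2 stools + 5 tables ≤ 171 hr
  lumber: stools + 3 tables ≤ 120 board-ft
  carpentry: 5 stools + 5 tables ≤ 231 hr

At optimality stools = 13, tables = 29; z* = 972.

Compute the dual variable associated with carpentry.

At the optimum: assembly uses 210 of 210 (binding); finishing uses 171 of 171 (binding); lumber uses 100 of 120 (slack = 20); carpentry uses 210 of 231 (slack = 21).
By complementary slackness, y = 0 for the non-binding constraints.
From A_Bᵀ y = c: 5·y_assembly + 2·y_finishing = 19; 5·y_assembly + 5·y_finishing = 25.
→ y_assembly = 3 and y_finishing = 2.
Shadow price of carpentry = 0.

0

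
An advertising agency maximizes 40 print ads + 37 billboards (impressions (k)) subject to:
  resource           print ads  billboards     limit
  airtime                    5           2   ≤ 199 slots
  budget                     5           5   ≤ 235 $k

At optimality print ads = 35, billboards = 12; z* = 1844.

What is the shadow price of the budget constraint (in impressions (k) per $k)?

Both airtime and budget are binding at x*.
From A_Bᵀ y = c: 5·y_airtime + 5·y_budget = 40; 2·y_airtime + 5·y_budget = 37.
→ y_airtime = 1 and y_budget = 7.
Shadow price of budget = 7.

7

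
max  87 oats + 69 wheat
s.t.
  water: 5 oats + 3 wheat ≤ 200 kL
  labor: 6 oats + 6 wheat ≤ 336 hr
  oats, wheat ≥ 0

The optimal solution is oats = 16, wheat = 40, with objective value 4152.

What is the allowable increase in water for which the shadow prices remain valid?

Binding constraints: water, labor. The basis is B = [[5,3],[6,6]] with det 12.
Per unit increase in water, x* moves by d = (0.5, -0.5).
The basis stays optimal until wheat reaches 0; allowable increase = 80 kL.

80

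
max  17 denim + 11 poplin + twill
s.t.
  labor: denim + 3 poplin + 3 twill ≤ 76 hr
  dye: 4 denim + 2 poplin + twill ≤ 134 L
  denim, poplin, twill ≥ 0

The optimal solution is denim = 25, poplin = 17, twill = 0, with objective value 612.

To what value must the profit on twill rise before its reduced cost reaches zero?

7

At the optimum: labor uses 76 of 76 (binding); dye uses 134 of 134 (binding).
Dual feasibility on the basic columns requires 1·y_labor + 4·y_dye = 17, 3·y_labor + 2·y_dye = 11.
→ y_labor = 1 and y_dye = 4.
twill enters the basis when its profit ≥ yᵀa₃ = 1·3 + 4·1 = 7.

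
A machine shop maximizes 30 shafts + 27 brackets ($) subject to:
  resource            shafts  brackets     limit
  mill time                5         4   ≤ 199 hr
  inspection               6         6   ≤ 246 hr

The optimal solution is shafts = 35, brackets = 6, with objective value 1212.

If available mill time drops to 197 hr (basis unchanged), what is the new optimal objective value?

1206

At the optimum: mill time uses 199 of 199 (binding); inspection uses 246 of 246 (binding).
Dual feasibility on the basic columns requires 5·y_mill time + 6·y_inspection = 30, 4·y_mill time + 6·y_inspection = 27.
→ y_mill time = 3 and y_inspection = 2.5.
Δz = y_mill time·Δb = 3 × (-2) = -6, so new z* = 1212 − 6 = 1206.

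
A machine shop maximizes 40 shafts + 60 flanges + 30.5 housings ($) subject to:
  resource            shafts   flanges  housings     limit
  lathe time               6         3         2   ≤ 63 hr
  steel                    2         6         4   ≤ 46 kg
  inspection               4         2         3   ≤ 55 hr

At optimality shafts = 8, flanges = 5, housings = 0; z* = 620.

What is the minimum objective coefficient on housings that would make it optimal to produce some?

Binding: lathe time and steel. Non-binding: inspection (13 unused).
Since inspection is not tight, its dual is 0.
From A_Bᵀ y = c: 6·y_lathe time + 2·y_steel = 40; 3·y_lathe time + 6·y_steel = 60.
This yields shadow prices y_lathe time = 4, y_steel = 8.
housings enters the basis when its profit ≥ yᵀa₃ = 4·2 + 8·4 = 40.

40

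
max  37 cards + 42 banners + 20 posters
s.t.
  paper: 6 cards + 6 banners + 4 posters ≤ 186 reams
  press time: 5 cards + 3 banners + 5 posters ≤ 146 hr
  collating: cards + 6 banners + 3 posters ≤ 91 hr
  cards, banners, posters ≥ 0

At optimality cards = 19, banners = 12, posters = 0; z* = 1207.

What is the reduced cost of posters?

Check each constraint at x*: paper 186/186 (tight); press time 131/146 (slack 15); collating 91/91 (tight).
Slack constraints have shadow price 0 (complementary slackness).
Dual feasibility on the basic columns requires 6·y_paper + 1·y_collating = 37, 6·y_paper + 6·y_collating = 42.
Solving: y_paper = 6, y_collating = 1.
Reduced cost of posters: c₃ − yᵀa₃ = 20 − (6·4 + 1·3) = 20 − 27 = -7.

-7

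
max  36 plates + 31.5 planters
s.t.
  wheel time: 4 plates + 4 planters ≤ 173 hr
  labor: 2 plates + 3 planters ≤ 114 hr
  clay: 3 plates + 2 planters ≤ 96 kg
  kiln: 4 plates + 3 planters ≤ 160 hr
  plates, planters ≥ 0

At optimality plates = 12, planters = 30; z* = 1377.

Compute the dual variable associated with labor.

Check each constraint at x*: wheel time 168/173 (slack 5); labor 114/114 (tight); clay 96/96 (tight); kiln 138/160 (slack 22).
Slack constraints have shadow price 0 (complementary slackness).
Dual feasibility on the basic columns requires 2·y_labor + 3·y_clay = 36, 3·y_labor + 2·y_clay = 31.5.
This yields shadow prices y_labor = 4.5, y_clay = 9.
Shadow price of labor = 4.5.

4.5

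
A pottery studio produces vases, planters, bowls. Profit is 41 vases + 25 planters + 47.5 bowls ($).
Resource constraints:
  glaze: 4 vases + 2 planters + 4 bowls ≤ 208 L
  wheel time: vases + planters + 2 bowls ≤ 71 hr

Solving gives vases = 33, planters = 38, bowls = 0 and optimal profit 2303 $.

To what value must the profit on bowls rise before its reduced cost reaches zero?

50

Check each constraint at x*: glaze 208/208 (tight); wheel time 71/71 (tight).
The binding rows give the dual system: 4·y_glaze + 1·y_wheel time = 41 and 2·y_glaze + 1·y_wheel time = 25.
This yields shadow prices y_glaze = 8, y_wheel time = 9.
bowls enters the basis when its profit ≥ yᵀa₃ = 8·4 + 9·2 = 50.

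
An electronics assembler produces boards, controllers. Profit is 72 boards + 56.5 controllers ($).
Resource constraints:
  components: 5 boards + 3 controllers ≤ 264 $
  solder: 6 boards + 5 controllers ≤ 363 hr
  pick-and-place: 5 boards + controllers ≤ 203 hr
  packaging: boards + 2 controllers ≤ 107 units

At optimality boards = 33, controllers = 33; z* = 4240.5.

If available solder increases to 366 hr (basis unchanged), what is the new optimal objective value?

Binding: components and solder. Non-binding: pick-and-place (5 unused), packaging (8 unused).
Slack constraints have shadow price 0 (complementary slackness).
From A_Bᵀ y = c: 5·y_components + 6·y_solder = 72; 3·y_components + 5·y_solder = 56.5.
This yields shadow prices y_components = 3, y_solder = 9.5.
Δz = y_solder·Δb = 9.5 × (3) = 28.5, so new z* = 4240.5 + 28.5 = 4269.

4269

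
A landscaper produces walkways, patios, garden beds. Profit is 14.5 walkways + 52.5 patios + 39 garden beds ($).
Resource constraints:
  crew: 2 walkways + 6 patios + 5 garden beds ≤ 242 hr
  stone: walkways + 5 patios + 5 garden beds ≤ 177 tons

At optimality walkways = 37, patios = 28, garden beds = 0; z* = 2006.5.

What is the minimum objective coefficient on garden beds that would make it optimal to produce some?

At the optimum: crew uses 242 of 242 (binding); stone uses 177 of 177 (binding).
Dual feasibility on the basic columns requires 2·y_crew + 1·y_stone = 14.5, 6·y_crew + 5·y_stone = 52.5.
→ y_crew = 5 and y_stone = 4.5.
garden beds enters the basis when its profit ≥ yᵀa₃ = 5·5 + 4.5·5 = 47.5.

47.5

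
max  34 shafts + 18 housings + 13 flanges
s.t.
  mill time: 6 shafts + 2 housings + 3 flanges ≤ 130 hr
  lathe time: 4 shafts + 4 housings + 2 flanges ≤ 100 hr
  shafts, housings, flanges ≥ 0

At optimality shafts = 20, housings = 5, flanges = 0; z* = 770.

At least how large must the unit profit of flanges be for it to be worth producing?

At the optimum: mill time uses 130 of 130 (binding); lathe time uses 100 of 100 (binding).
The binding rows give the dual system: 6·y_mill time + 4·y_lathe time = 34 and 2·y_mill time + 4·y_lathe time = 18.
This yields shadow prices y_mill time = 4, y_lathe time = 2.5.
flanges enters the basis when its profit ≥ yᵀa₃ = 4·3 + 2.5·2 = 17.

17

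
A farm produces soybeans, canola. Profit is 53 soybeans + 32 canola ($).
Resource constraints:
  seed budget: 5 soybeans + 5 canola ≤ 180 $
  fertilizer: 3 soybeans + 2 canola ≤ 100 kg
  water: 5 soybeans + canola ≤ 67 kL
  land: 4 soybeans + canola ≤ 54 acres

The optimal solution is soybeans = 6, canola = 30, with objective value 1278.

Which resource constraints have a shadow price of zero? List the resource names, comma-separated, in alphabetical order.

seed budget: 180/180 (binding)
fertilizer: 78/100 (slack 22)
water: 60/67 (slack 7)
land: 54/54 (binding)
By complementary slackness, a constraint with positive slack has shadow price 0 → fertilizer, water.

fertilizer, water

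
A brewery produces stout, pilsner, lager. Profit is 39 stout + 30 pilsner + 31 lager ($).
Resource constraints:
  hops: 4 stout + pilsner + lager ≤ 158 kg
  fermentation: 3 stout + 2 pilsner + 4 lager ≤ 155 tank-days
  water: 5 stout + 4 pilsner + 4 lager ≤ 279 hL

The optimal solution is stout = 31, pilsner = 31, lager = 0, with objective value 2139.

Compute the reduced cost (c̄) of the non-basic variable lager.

Check each constraint at x*: hops 155/158 (slack 3); fermentation 155/155 (tight); water 279/279 (tight).
Since hops is not tight, its dual is 0.
The binding rows give the dual system: 3·y_fermentation + 5·y_water = 39 and 2·y_fermentation + 4·y_water = 30.
Solving: y_fermentation = 3, y_water = 6.
Reduced cost of lager: c₃ − yᵀa₃ = 31 − (3·4 + 6·4) = 31 − 36 = -5.

-5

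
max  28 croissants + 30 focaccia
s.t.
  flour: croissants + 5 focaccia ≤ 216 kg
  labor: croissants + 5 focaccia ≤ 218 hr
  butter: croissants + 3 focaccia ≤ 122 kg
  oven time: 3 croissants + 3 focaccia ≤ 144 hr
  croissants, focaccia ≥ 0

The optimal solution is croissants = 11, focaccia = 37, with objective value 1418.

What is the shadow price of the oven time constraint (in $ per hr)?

At the optimum: flour uses 196 of 216 (slack = 20); labor uses 196 of 218 (slack = 22); butter uses 122 of 122 (binding); oven time uses 144 of 144 (binding).
Slack constraints have shadow price 0 (complementary slackness).
Dual feasibility on the basic columns requires 1·y_butter + 3·y_oven time = 28, 3·y_butter + 3·y_oven time = 30.
Solving: y_butter = 1, y_oven time = 9.
Shadow price of oven time = 9.

9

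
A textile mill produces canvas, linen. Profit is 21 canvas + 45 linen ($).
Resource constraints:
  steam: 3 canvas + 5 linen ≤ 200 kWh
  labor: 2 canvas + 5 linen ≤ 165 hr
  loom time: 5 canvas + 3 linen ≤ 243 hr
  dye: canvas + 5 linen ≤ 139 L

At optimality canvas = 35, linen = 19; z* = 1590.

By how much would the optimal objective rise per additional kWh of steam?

3

At the optimum: steam uses 200 of 200 (binding); labor uses 165 of 165 (binding); loom time uses 232 of 243 (slack = 11); dye uses 130 of 139 (slack = 9).
Slack constraints have shadow price 0 (complementary slackness).
From A_Bᵀ y = c: 3·y_steam + 2·y_labor = 21; 5·y_steam + 5·y_labor = 45.
→ y_steam = 3 and y_labor = 6.
Shadow price of steam = 3.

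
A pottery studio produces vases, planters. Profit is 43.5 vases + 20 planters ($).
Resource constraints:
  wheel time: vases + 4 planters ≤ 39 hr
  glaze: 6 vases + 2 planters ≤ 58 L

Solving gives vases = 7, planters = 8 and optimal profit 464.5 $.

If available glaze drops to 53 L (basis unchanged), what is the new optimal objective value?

429.5

Both wheel time and glaze are binding at x*.
Dual feasibility on the basic columns requires 1·y_wheel time + 6·y_glaze = 43.5, 4·y_wheel time + 2·y_glaze = 20.
This yields shadow prices y_wheel time = 1.5, y_glaze = 7.
Δz = y_glaze·Δb = 7 × (-5) = -35, so new z* = 464.5 − 35 = 429.5.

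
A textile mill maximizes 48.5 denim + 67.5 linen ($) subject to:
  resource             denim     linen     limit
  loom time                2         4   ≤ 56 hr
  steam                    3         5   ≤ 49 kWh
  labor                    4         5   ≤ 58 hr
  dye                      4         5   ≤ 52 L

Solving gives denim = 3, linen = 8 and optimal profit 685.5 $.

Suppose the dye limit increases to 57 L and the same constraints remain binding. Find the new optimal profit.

At the optimum: loom time uses 38 of 56 (slack = 18); steam uses 49 of 49 (binding); labor uses 52 of 58 (slack = 6); dye uses 52 of 52 (binding).
By complementary slackness, y = 0 for the non-binding constraints.
From A_Bᵀ y = c: 3·y_steam + 4·y_dye = 48.5; 5·y_steam + 5·y_dye = 67.5.
Solving: y_steam = 5.5, y_dye = 8.
Δz = y_dye·Δb = 8 × (5) = 40, so new z* = 685.5 + 40 = 725.5.

725.5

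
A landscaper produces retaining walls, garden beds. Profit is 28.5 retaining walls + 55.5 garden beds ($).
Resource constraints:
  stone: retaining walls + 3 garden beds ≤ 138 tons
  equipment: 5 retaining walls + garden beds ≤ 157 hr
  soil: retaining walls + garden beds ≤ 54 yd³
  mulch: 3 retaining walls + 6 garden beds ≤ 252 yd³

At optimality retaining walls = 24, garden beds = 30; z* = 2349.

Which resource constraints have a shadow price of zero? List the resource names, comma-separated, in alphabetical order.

stone: 114/138 (slack 24)
equipment: 150/157 (slack 7)
soil: 54/54 (binding)
mulch: 252/252 (binding)
By complementary slackness, a constraint with positive slack has shadow price 0 → equipment, stone.

equipment, stone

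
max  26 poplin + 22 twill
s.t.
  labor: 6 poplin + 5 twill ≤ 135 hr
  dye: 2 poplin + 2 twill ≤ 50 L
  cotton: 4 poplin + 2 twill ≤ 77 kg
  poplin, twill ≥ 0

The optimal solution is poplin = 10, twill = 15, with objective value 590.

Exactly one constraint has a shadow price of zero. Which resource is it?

labor: 135/135 (binding)
dye: 50/50 (binding)
cotton: 70/77 (slack 7)
By complementary slackness, a constraint with positive slack has shadow price 0 → cotton.

cotton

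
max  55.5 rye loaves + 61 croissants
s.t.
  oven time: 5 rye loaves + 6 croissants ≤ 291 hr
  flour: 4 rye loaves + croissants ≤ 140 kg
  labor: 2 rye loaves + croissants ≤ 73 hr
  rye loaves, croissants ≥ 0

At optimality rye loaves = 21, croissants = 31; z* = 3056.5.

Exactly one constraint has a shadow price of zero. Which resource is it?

flour

oven time: 291/291 (binding)
flour: 115/140 (slack 25)
labor: 73/73 (binding)
By complementary slackness, a constraint with positive slack has shadow price 0 → flour.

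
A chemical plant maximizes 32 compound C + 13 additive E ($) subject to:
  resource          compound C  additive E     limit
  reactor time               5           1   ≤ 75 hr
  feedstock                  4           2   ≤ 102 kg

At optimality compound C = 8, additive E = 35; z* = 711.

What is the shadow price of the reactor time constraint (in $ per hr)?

2

At the optimum: reactor time uses 75 of 75 (binding); feedstock uses 102 of 102 (binding).
From A_Bᵀ y = c: 5·y_reactor time + 4·y_feedstock = 32; 1·y_reactor time + 2·y_feedstock = 13.
→ y_reactor time = 2 and y_feedstock = 5.5.
Shadow price of reactor time = 2.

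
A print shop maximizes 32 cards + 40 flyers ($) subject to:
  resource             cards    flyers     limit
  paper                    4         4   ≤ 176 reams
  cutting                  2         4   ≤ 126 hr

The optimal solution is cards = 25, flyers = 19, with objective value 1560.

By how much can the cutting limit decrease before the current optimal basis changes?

38

Binding constraints: paper, cutting. The basis is B = [[4,4],[2,4]] with det 8.
Per unit decrease in cutting, x* moves by d = (0.5, -0.5).
The basis stays optimal until flyers reaches 0; allowable decrease = 38 hr.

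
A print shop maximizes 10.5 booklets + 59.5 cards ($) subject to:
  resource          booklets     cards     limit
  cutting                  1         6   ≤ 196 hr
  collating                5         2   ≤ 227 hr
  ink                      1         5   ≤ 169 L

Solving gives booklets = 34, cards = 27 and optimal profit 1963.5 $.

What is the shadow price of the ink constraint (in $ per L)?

3.5

Binding: cutting and ink. Non-binding: collating (3 unused).
Since collating is not tight, its dual is 0.
Dual feasibility on the basic columns requires 1·y_cutting + 1·y_ink = 10.5, 6·y_cutting + 5·y_ink = 59.5.
This yields shadow prices y_cutting = 7, y_ink = 3.5.
Shadow price of ink = 3.5.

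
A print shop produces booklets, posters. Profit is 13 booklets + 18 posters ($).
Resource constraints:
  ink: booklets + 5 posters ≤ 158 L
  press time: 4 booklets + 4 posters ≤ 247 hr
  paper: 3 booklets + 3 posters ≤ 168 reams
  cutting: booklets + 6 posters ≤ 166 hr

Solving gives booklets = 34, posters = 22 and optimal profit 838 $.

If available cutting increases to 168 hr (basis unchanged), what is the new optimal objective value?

Binding: paper and cutting. Non-binding: ink (14 unused), press time (23 unused).
By complementary slackness, y = 0 for the non-binding constraints.
Dual feasibility on the basic columns requires 3·y_paper + 1·y_cutting = 13, 3·y_paper + 6·y_cutting = 18.
→ y_paper = 4 and y_cutting = 1.
Δz = y_cutting·Δb = 1 × (2) = 2, so new z* = 838 + 2 = 840.

840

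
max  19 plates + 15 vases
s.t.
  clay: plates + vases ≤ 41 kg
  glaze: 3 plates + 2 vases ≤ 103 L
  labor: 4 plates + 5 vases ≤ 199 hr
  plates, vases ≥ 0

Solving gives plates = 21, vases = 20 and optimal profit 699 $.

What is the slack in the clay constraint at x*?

clay used = 1·21 + 1·20 = 41; slack = 41 − 41 = 0.

0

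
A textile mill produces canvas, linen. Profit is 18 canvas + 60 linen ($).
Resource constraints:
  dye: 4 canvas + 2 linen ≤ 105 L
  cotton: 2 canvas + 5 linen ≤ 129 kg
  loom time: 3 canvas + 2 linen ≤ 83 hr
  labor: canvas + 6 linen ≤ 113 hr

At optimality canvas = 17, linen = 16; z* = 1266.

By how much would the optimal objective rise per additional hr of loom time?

3

Check each constraint at x*: dye 100/105 (slack 5); cotton 114/129 (slack 15); loom time 83/83 (tight); labor 113/113 (tight).
Since dye, cotton are not tight, their duals are 0.
From A_Bᵀ y = c: 3·y_loom time + 1·y_labor = 18; 2·y_loom time + 6·y_labor = 60.
→ y_loom time = 3 and y_labor = 9.
Shadow price of loom time = 3.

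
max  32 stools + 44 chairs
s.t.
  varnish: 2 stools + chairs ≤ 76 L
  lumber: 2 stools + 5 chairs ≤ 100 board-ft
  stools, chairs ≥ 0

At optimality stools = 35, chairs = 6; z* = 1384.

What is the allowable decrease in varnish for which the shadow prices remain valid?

Binding constraints: varnish, lumber. The basis is B = [[2,1],[2,5]] with det 8.
Per unit decrease in varnish, x* moves by d = (-0.625, 0.25).
The basis stays optimal until stools reaches 0; allowable decrease = 56 L.

56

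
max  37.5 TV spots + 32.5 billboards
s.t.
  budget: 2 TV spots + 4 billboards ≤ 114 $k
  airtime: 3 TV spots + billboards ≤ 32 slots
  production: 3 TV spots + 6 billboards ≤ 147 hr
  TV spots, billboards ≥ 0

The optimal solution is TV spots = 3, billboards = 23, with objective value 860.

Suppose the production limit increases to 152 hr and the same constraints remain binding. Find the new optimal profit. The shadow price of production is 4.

880

Δb = 5, so new z* = 860 + (4)·(5) = 860 + 20 = 880.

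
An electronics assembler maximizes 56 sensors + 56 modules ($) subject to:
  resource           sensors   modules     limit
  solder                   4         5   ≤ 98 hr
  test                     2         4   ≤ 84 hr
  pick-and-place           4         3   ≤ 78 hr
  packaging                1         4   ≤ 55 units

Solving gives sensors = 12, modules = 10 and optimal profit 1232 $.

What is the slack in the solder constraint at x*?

solder used = 4·12 + 5·10 = 98; slack = 98 − 98 = 0.

0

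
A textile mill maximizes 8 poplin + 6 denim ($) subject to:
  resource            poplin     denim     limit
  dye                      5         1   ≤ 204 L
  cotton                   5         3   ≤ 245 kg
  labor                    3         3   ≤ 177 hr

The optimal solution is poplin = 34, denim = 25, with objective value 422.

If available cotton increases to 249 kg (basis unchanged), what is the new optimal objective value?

426

Binding: cotton and labor. Non-binding: dye (9 unused).
Slack constraints have shadow price 0 (complementary slackness).
Dual feasibility on the basic columns requires 5·y_cotton + 3·y_labor = 8, 3·y_cotton + 3·y_labor = 6.
Solving: y_cotton = 1, y_labor = 1.
Δz = y_cotton·Δb = 1 × (4) = 4, so new z* = 422 + 4 = 426.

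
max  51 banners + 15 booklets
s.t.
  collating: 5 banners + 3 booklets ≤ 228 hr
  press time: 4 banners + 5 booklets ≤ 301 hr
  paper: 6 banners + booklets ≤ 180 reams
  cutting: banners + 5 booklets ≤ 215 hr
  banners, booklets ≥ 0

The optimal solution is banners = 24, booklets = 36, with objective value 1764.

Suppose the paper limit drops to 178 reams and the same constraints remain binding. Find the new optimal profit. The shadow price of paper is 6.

Δb = -2, so new z* = 1764 + (6)·(-2) = 1764 − 12 = 1752.

1752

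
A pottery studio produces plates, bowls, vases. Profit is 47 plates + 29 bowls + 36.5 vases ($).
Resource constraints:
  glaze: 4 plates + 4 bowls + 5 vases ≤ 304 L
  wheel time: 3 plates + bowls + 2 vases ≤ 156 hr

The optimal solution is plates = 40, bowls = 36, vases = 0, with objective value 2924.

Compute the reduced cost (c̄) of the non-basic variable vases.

At the optimum: glaze uses 304 of 304 (binding); wheel time uses 156 of 156 (binding).
The binding rows give the dual system: 4·y_glaze + 3·y_wheel time = 47 and 4·y_glaze + 1·y_wheel time = 29.
Solving: y_glaze = 5, y_wheel time = 9.
Reduced cost of vases: c₃ − yᵀa₃ = 36.5 − (5·5 + 9·2) = 36.5 − 43 = -6.5.

-6.5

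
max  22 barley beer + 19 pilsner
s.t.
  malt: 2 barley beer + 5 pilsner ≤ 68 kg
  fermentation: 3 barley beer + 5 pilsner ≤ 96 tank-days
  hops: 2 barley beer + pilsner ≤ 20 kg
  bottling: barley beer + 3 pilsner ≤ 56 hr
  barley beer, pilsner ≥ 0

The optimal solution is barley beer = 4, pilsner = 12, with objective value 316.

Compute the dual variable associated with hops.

At the optimum: malt uses 68 of 68 (binding); fermentation uses 72 of 96 (slack = 24); hops uses 20 of 20 (binding); bottling uses 40 of 56 (slack = 16).
By complementary slackness, y = 0 for the non-binding constraints.
The binding rows give the dual system: 2·y_malt + 2·y_hops = 22 and 5·y_malt + 1·y_hops = 19.
This yields shadow prices y_malt = 2, y_hops = 9.
Shadow price of hops = 9.

9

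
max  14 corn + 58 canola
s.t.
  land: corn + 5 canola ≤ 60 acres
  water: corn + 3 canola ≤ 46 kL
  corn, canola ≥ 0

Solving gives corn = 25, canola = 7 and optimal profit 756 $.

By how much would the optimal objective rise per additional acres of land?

8

Both land and water are binding at x*.
Dual feasibility on the basic columns requires 1·y_land + 1·y_water = 14, 5·y_land + 3·y_water = 58.
→ y_land = 8 and y_water = 6.
Shadow price of land = 8.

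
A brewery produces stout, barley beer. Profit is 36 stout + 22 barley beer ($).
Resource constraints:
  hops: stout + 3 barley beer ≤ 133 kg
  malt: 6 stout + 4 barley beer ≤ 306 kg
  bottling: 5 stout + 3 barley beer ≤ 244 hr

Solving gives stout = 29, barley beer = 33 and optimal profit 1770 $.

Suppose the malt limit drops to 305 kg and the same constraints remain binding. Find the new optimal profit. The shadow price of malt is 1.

1769

Δb = -1, so new z* = 1770 + (1)·(-1) = 1770 − 1 = 1769.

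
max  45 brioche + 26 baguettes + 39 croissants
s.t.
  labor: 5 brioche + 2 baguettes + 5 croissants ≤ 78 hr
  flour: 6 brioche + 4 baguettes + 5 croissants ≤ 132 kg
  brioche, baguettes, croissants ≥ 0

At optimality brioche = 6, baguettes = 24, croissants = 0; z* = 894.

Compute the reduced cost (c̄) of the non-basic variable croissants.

At the optimum: labor uses 78 of 78 (binding); flour uses 132 of 132 (binding).
From A_Bᵀ y = c: 5·y_labor + 6·y_flour = 45; 2·y_labor + 4·y_flour = 26.
Solving: y_labor = 3, y_flour = 5.
Reduced cost of croissants: c₃ − yᵀa₃ = 39 − (3·5 + 5·5) = 39 − 40 = -1.

-1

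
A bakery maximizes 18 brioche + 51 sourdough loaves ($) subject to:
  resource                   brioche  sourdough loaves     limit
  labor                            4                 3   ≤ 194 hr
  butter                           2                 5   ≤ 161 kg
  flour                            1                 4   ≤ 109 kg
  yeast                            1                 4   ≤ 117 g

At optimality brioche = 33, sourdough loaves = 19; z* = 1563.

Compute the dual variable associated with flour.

Binding: butter and flour. Non-binding: labor (5 unused), yeast (8 unused).
By complementary slackness, y = 0 for the non-binding constraints.
Dual feasibility on the basic columns requires 2·y_butter + 1·y_flour = 18, 5·y_butter + 4·y_flour = 51.
This yields shadow prices y_butter = 7, y_flour = 4.
Shadow price of flour = 4.

4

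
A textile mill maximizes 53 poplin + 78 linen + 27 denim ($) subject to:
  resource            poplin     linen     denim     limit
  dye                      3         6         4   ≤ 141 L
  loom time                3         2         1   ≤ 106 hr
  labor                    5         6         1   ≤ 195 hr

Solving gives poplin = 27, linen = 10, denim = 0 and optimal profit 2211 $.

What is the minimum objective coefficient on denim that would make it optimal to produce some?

At the optimum: dye uses 141 of 141 (binding); loom time uses 101 of 106 (slack = 5); labor uses 195 of 195 (binding).
Slack constraints have shadow price 0 (complementary slackness).
The binding rows give the dual system: 3·y_dye + 5·y_labor = 53 and 6·y_dye + 6·y_labor = 78.
→ y_dye = 6 and y_labor = 7.
denim enters the basis when its profit ≥ yᵀa₃ = 6·4 + 7·1 = 31.

31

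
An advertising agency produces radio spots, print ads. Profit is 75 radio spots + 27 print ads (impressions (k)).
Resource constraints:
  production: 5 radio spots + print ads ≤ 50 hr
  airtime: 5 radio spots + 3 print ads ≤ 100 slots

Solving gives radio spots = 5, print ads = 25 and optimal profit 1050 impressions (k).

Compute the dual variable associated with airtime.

At the optimum: production uses 50 of 50 (binding); airtime uses 100 of 100 (binding).
From A_Bᵀ y = c: 5·y_production + 5·y_airtime = 75; 1·y_production + 3·y_airtime = 27.
→ y_production = 9 and y_airtime = 6.
Shadow price of airtime = 6.

6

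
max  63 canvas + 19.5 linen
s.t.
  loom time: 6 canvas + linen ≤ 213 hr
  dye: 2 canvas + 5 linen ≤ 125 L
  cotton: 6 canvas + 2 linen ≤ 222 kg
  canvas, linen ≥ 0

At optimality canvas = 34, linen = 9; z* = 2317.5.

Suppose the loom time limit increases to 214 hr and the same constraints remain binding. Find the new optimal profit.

2319

Binding: loom time and cotton. Non-binding: dye (12 unused).
By complementary slackness, y = 0 for the non-binding constraint.
From A_Bᵀ y = c: 6·y_loom time + 6·y_cotton = 63; 1·y_loom time + 2·y_cotton = 19.5.
Solving: y_loom time = 1.5, y_cotton = 9.
Δz = y_loom time·Δb = 1.5 × (1) = 1.5, so new z* = 2317.5 + 1.5 = 2319.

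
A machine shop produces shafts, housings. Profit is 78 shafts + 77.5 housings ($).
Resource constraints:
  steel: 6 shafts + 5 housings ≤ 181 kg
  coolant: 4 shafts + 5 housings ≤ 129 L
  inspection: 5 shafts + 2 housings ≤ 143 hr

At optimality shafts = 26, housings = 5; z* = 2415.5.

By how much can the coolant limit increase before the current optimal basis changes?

52

Binding constraints: steel, coolant. The basis is B = [[6,5],[4,5]] with det 10.
Per unit increase in coolant, x* moves by d = (-0.5, 0.6).
The basis stays optimal until shafts reaches 0; allowable increase = 52 L.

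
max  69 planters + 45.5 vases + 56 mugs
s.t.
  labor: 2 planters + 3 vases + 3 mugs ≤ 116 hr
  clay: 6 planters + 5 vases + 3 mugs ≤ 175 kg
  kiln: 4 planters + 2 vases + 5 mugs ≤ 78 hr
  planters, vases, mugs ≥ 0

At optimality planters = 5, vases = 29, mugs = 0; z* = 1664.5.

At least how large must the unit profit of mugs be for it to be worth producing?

61.5

At the optimum: labor uses 97 of 116 (slack = 19); clay uses 175 of 175 (binding); kiln uses 78 of 78 (binding).
Slack constraints have shadow price 0 (complementary slackness).
From A_Bᵀ y = c: 6·y_clay + 4·y_kiln = 69; 5·y_clay + 2·y_kiln = 45.5.
This yields shadow prices y_clay = 5.5, y_kiln = 9.
mugs enters the basis when its profit ≥ yᵀa₃ = 5.5·3 + 9·5 = 61.5.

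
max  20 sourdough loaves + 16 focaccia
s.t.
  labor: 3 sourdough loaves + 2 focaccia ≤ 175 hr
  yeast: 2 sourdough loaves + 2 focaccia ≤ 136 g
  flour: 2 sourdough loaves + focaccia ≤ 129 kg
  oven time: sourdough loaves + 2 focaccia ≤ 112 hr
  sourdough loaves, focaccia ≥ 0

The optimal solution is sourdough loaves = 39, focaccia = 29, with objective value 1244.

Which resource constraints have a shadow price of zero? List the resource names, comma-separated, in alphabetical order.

labor: 175/175 (binding)
yeast: 136/136 (binding)
flour: 107/129 (slack 22)
oven time: 97/112 (slack 15)
By complementary slackness, a constraint with positive slack has shadow price 0 → flour, oven time.

flour, oven time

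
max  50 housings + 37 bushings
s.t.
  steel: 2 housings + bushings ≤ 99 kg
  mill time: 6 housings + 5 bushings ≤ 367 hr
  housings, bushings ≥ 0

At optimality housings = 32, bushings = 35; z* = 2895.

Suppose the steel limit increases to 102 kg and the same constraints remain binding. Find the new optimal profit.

2916

Check each constraint at x*: steel 99/99 (tight); mill time 367/367 (tight).
Dual feasibility on the basic columns requires 2·y_steel + 6·y_mill time = 50, 1·y_steel + 5·y_mill time = 37.
→ y_steel = 7 and y_mill time = 6.
Δz = y_steel·Δb = 7 × (3) = 21, so new z* = 2895 + 21 = 2916.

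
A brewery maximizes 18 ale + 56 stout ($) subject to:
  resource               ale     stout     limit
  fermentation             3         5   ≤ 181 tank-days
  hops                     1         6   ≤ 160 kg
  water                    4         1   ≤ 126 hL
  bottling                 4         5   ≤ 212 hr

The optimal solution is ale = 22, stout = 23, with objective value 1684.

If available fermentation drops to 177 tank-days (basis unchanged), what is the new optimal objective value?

1668

Check each constraint at x*: fermentation 181/181 (tight); hops 160/160 (tight); water 111/126 (slack 15); bottling 203/212 (slack 9).
Slack constraints have shadow price 0 (complementary slackness).
Dual feasibility on the basic columns requires 3·y_fermentation + 1·y_hops = 18, 5·y_fermentation + 6·y_hops = 56.
This yields shadow prices y_fermentation = 4, y_hops = 6.
Δz = y_fermentation·Δb = 4 × (-4) = -16, so new z* = 1684 − 16 = 1668.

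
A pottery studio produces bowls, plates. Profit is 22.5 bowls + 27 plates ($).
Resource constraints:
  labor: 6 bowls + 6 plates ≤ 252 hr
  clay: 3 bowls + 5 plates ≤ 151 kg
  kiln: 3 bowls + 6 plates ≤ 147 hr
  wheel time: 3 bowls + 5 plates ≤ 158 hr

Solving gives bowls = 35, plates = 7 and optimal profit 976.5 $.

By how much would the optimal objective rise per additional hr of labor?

3

Check each constraint at x*: labor 252/252 (tight); clay 140/151 (slack 11); kiln 147/147 (tight); wheel time 140/158 (slack 18).
Slack constraints have shadow price 0 (complementary slackness).
The binding rows give the dual system: 6·y_labor + 3·y_kiln = 22.5 and 6·y_labor + 6·y_kiln = 27.
Solving: y_labor = 3, y_kiln = 1.5.
Shadow price of labor = 3.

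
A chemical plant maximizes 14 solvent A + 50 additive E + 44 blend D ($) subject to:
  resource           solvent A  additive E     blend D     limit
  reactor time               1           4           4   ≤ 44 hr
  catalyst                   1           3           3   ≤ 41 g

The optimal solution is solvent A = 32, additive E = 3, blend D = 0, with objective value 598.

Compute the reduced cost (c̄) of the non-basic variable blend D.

-6

At the optimum: reactor time uses 44 of 44 (binding); catalyst uses 41 of 41 (binding).
Dual feasibility on the basic columns requires 1·y_reactor time + 1·y_catalyst = 14, 4·y_reactor time + 3·y_catalyst = 50.
Solving: y_reactor time = 8, y_catalyst = 6.
Reduced cost of blend D: c₃ − yᵀa₃ = 44 − (8·4 + 6·3) = 44 − 50 = -6.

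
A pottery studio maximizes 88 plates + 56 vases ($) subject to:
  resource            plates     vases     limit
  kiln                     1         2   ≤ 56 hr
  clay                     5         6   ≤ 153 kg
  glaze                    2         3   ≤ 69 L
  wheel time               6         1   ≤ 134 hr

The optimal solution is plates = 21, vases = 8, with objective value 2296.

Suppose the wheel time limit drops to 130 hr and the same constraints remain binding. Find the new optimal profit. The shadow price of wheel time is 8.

2264

Δb = -4, so new z* = 2296 + (8)·(-4) = 2296 − 32 = 2264.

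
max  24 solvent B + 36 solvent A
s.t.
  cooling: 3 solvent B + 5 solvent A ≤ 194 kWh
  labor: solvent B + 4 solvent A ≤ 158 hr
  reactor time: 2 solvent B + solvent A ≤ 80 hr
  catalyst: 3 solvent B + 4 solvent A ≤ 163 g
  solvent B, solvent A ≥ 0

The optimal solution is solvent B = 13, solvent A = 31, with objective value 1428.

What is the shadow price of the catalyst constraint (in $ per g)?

Binding: cooling and catalyst. Non-binding: labor (21 unused), reactor time (23 unused).
Since labor, reactor time are not tight, their duals are 0.
Dual feasibility on the basic columns requires 3·y_cooling + 3·y_catalyst = 24, 5·y_cooling + 4·y_catalyst = 36.
Solving: y_cooling = 4, y_catalyst = 4.
Shadow price of catalyst = 4.

4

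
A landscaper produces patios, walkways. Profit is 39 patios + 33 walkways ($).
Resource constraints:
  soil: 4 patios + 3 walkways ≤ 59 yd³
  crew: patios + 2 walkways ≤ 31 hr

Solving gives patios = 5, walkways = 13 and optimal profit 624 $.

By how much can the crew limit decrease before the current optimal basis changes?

16.25

Binding constraints: soil, crew. The basis is B = [[4,3],[1,2]] with det 5.
Per unit decrease in crew, x* moves by d = (0.6, -0.8).
The basis stays optimal until walkways reaches 0; allowable decrease = 16.25 hr.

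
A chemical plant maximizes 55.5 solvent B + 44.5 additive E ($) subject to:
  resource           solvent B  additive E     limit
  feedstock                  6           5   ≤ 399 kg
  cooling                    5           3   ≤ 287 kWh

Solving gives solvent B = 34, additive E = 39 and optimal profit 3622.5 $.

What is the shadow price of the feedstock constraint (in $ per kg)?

8

At the optimum: feedstock uses 399 of 399 (binding); cooling uses 287 of 287 (binding).
From A_Bᵀ y = c: 6·y_feedstock + 5·y_cooling = 55.5; 5·y_feedstock + 3·y_cooling = 44.5.
→ y_feedstock = 8 and y_cooling = 1.5.
Shadow price of feedstock = 8.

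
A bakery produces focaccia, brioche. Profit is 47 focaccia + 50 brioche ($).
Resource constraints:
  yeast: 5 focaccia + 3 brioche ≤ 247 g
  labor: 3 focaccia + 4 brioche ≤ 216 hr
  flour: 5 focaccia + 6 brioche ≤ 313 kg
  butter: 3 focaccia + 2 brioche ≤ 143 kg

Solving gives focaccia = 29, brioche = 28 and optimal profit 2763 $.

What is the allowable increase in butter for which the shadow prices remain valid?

Binding constraints: flour, butter. The basis is B = [[5,6],[3,2]] with det -8.
Per unit increase in butter, x* moves by d = (0.75, -0.625).
The basis stays optimal until yeast becomes binding; allowable increase = 9.6 kg.

9.6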